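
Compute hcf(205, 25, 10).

5

gcd(205, 25): 205 = 8·25 + 5; 25 = 5·5 + 0 → 5
gcd(5, 10): 10 = 2·5 + 0 → 5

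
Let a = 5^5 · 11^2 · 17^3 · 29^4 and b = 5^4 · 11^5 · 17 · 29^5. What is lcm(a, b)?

max exponent per prime: 5^5 · 11^5 · 17^3 · 29^5 = 50716608174949646875

50716608174949646875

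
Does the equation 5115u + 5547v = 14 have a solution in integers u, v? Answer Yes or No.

gcd(5115, 5547): 5547 = 1·5115 + 432; 5115 = 11·432 + 363; 432 = 1·363 + 69; 363 = 5·69 + 18; 69 = 3·18 + 15; 18 = 1·15 + 3; 15 = 5·3 + 0 → 3
3 does not divide 14, so a solution does not exist.

No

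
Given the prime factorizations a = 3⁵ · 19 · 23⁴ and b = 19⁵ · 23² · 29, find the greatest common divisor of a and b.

10051

min exponent per shared prime: 19 · 23² = 10051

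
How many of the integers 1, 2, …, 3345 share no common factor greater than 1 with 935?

2289

Prime factors of 935: 5, 11, 17. Count integers ≤ 3345 divisible by none of them.
By inclusion–exclusion: 3345 − ⌊3345/5⌋ − ⌊3345/11⌋ − ⌊3345/17⌋ + ⌊3345/55⌋ + ⌊3345/85⌋ + ⌊3345/187⌋ − ⌊3345/935⌋ = 2289.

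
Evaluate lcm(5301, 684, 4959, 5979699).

21502997604

5301 = 3² · 19 · 31; 684 = 2² · 3² · 19; 4959 = 3² · 19 · 29; 5979699 = 3² · 11² · 17² · 19
lcm takes max exponent of each prime: 2² · 3² · 11² · 17² · 19 · 29 · 31 = 21502997604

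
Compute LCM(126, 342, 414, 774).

2367666

lcm(126, 342) = 126·342/gcd = 43092/18 = 2394
lcm(2394, 414) = 2394·414/gcd = 991116/18 = 55062
lcm(55062, 774) = 55062·774/gcd = 42617988/18 = 2367666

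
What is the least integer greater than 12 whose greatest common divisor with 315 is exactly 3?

gcd(a, 315) = 3 forces 3 | a; write a = 3s. Then gcd(3s, 3·105) = 3·gcd(s, 105), so need gcd(s, 105) = 1.
3s > 12 gives s ≥ 5. The least s ≥ 5 coprime to 105 is 8, so a = 3·8 = 24.

24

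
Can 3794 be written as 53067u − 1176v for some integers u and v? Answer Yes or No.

By Bézout, 53067u − 1176v = 3794 has integer solutions iff gcd(53067, 1176) | 3794.
Euclid: 53067 = 45·1176 + 147; 1176 = 8·147 + 0. gcd = 147; 3794 mod 147 = 119. No.

No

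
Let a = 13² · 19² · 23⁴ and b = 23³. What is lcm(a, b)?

max exponent per prime: 13² · 19² · 23⁴ = 17072819569

17072819569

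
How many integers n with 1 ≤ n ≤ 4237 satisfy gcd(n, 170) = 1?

1595

170 = 2·5·17. Inclusion–exclusion on these primes:
4237 − ⌊4237/2⌋ − ⌊4237/5⌋ − ⌊4237/17⌋ + ⌊4237/10⌋ + ⌊4237/34⌋ + ⌊4237/85⌋ − ⌊4237/170⌋ = 1595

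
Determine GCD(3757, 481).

13

3757 = 13 · 17²
481 = 13 · 37
Common: 13 = 13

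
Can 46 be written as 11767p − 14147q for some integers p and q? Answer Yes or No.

No

By Bézout, 11767p − 14147q = 46 has integer solutions iff gcd(11767, 14147) | 46.
Euclid: 14147 = 1·11767 + 2380; 11767 = 4·2380 + 2247; 2380 = 1·2247 + 133; 2247 = 16·133 + 119; 133 = 1·119 + 14; 119 = 8·14 + 7; 14 = 2·7 + 0. gcd = 7; 46 mod 7 = 4. No.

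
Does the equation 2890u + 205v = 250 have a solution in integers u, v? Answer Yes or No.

Yes

gcd(2890, 205): 2890 = 14·205 + 20; 205 = 10·20 + 5; 20 = 4·5 + 0 → 5
5 divides 250, so a solution exists.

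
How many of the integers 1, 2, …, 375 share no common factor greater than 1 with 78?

Prime factors of 78: 2, 3, 13. Count integers ≤ 375 divisible by none of them.
By inclusion–exclusion: 375 − ⌊375/2⌋ − ⌊375/3⌋ − ⌊375/13⌋ + ⌊375/6⌋ + ⌊375/26⌋ + ⌊375/39⌋ − ⌊375/78⌋ = 116.

116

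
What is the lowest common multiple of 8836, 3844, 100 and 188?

lcm(8836, 3844) = 8836·3844/gcd = 33965584/4 = 8491396
lcm(8491396, 100) = 8491396·100/gcd = 849139600/4 = 212284900
lcm(212284900, 188) = 212284900·188/gcd = 39909561200/188 = 212284900

212284900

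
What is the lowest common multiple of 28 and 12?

84

28 = 2² · 7; 12 = 2² · 3
max exponents: 2² · 3 · 7 = 84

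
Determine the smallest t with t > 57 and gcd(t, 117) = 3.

60

Multiples of 3 above 57: 3·20, 3·21, … . Need the cofactor coprime to 117/3 = 39.
Checking s = 20, 21, … the first with gcd(s, 39) = 1 is s = 20, giving 60.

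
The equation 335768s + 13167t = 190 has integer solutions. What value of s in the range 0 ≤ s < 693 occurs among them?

20

Reduce mod 13167: 335768s ≡ 190 (mod 13167). With g = gcd(335768, 13167) = 19 dividing 190, divide through: 17672s ≡ 10 (mod 693).
Since gcd(17672, 693) = 1, s ≡ 10·(17672)⁻¹ ≡ 20 (mod 693). Smallest non-negative: 20.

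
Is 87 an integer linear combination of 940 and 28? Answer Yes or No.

By Bézout, 940s + 28t = 87 has integer solutions iff gcd(940, 28) | 87.
Euclid: 940 = 33·28 + 16; 28 = 1·16 + 12; 16 = 1·12 + 4; 12 = 3·4 + 0. gcd = 4; 87 mod 4 = 3. No.

No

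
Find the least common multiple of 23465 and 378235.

136542835

23465 = 5 · 13 · 19²; 378235 = 5 · 11 · 13 · 23²
max exponents: 5 · 11 · 13 · 19² · 23² = 136542835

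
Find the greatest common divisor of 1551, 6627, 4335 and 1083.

gcd(1551, 6627): 6627 = 4·1551 + 423; 1551 = 3·423 + 282; 423 = 1·282 + 141; 282 = 2·141 + 0 → 141
gcd(141, 4335): 4335 = 30·141 + 105; 141 = 1·105 + 36; 105 = 2·36 + 33; 36 = 1·33 + 3; 33 = 11·3 + 0 → 3
gcd(3, 1083): 1083 = 361·3 + 0 → 3

3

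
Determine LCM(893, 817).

gcd first: 893 = 1·817 + 76; 817 = 10·76 + 57; 76 = 1·57 + 19; 57 = 3·19 + 0 → gcd = 19
lcm = 893·817/gcd = 729581/19 = 38399

38399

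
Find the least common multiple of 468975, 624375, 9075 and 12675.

468975 = 3 · 5² · 13² · 37; 624375 = 3³ · 5⁴ · 37; 9075 = 3 · 5² · 11²; 12675 = 3 · 5² · 13²
lcm takes max exponent of each prime: 3³ · 5⁴ · 11² · 13² · 37 = 12767844375

12767844375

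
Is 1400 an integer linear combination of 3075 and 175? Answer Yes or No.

By Bézout, 3075s + 175t = 1400 has integer solutions iff gcd(3075, 175) | 1400.
Euclid: 3075 = 17·175 + 100; 175 = 1·100 + 75; 100 = 1·75 + 25; 75 = 3·25 + 0. gcd = 25; 1400 mod 25 = 0. Yes.

Yes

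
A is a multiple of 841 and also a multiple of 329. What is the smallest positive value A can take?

gcd first: 841 = 2·329 + 183; 329 = 1·183 + 146; 183 = 1·146 + 37; 146 = 3·37 + 35; 37 = 1·35 + 2; 35 = 17·2 + 1; 2 = 2·1 + 0 → gcd = 1
lcm = 841·329/gcd = 276689/1 = 276689

276689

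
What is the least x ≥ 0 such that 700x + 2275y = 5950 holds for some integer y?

2

Reduce mod 2275: 700x ≡ 5950 (mod 2275). With g = gcd(700, 2275) = 175 dividing 5950, divide through: 4x ≡ 34 (mod 13).
Since gcd(4, 13) = 1, x ≡ 34·(4)⁻¹ ≡ 2 (mod 13). Smallest non-negative: 2.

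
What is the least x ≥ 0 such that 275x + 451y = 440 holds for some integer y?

Euclid: 451 = 1·275 + 176; 275 = 1·176 + 99; 176 = 1·99 + 77; 99 = 1·77 + 22; 77 = 3·22 + 11; 22 = 2·11 + 0 → gcd = 11; 440 = 11·40.
Back-substitution yields 275·(-18) + 451·(11) = 11, so one solution is x = -18·40 = -720, y = 11·40 = 440.
Solutions in x differ by 451/11 = 41; the one in [0, 41) is -720 mod 41 = 18.

18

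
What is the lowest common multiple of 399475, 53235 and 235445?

399475 = 5² · 19 · 29²; 53235 = 3² · 5 · 7 · 13²; 235445 = 5 · 7² · 31²
lcm takes max exponent of each prime: 3² · 5² · 7² · 13² · 19 · 29² · 31² = 28611345856275

28611345856275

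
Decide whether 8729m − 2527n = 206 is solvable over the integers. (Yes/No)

No

gcd(8729, 2527): 8729 = 3·2527 + 1148; 2527 = 2·1148 + 231; 1148 = 4·231 + 224; 231 = 1·224 + 7; 224 = 32·7 + 0 → 7
7 does not divide 206, so a solution does not exist.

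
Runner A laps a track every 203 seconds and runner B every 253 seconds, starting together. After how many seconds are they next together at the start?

gcd first: 253 = 1·203 + 50; 203 = 4·50 + 3; 50 = 16·3 + 2; 3 = 1·2 + 1; 2 = 2·1 + 0 → gcd = 1
lcm = 203·253/gcd = 51359/1 = 51359

51359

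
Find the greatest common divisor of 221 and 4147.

221 = 13 · 17
4147 = 11 · 13 · 29
Common: 13 = 13

13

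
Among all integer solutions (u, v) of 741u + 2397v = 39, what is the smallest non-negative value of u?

757

Euclid: 2397 = 3·741 + 174; 741 = 4·174 + 45; 174 = 3·45 + 39; 45 = 1·39 + 6; 39 = 6·6 + 3; 6 = 2·3 + 0 → gcd = 3; 39 = 3·13.
Back-substitution yields 741·(-372) + 2397·(115) = 3, so one solution is u = -372·13 = -4836, v = 115·13 = 1495.
Solutions in u differ by 2397/3 = 799; the one in [0, 799) is -4836 mod 799 = 757.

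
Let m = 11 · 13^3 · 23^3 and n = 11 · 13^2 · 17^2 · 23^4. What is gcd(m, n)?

22618453

min exponent per shared prime: 11 · 13^2 · 23^3 = 22618453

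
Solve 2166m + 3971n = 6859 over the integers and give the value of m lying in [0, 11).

5

Euclid: 3971 = 1·2166 + 1805; 2166 = 1·1805 + 361; 1805 = 5·361 + 0 → gcd = 361; 6859 = 361·19.
Back-substitution yields 2166·(2) + 3971·(-1) = 361, so one solution is m = 2·19 = 38, n = -1·19 = -19.
Solutions in m differ by 3971/361 = 11; the one in [0, 11) is 38 mod 11 = 5.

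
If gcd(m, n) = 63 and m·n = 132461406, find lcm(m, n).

For any two positive integers, gcd × lcm equals their product. Hence lcm = 132461406 / 63 = 2102562.

2102562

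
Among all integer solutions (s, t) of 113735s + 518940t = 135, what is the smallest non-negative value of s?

Euclid: 518940 = 4·113735 + 64000; 113735 = 1·64000 + 49735; 64000 = 1·49735 + 14265; 49735 = 3·14265 + 6940; 14265 = 2·6940 + 385; 6940 = 18·385 + 10; 385 = 38·10 + 5; 10 = 2·5 + 0 → gcd = 5; 135 = 5·27.
Back-substitution yields 113735·(-51221) + 518940·(11226) = 5, so one solution is s = -51221·27 = -1382967, t = 11226·27 = 303102.
Solutions in s differ by 518940/5 = 103788; the one in [0, 103788) is -1382967 mod 103788 = 70065.

70065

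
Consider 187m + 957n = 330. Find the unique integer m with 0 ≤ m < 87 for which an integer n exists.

12

Euclid: 957 = 5·187 + 22; 187 = 8·22 + 11; 22 = 2·11 + 0 → gcd = 11; 330 = 11·30.
Back-substitution yields 187·(41) + 957·(-8) = 11, so one solution is m = 41·30 = 1230, n = -8·30 = -240.
Solutions in m differ by 957/11 = 87; the one in [0, 87) is 1230 mod 87 = 12.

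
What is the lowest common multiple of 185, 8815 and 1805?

117741955

185 = 5 · 37; 8815 = 5 · 41 · 43; 1805 = 5 · 19²
lcm takes max exponent of each prime: 5 · 19² · 37 · 41 · 43 = 117741955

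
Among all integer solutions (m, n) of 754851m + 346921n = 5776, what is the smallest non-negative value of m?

165

Reduce mod 346921: 754851m ≡ 5776 (mod 346921). With g = gcd(754851, 346921) = 361 dividing 5776, divide through: 2091m ≡ 16 (mod 961).
Since gcd(2091, 961) = 1, m ≡ 16·(2091)⁻¹ ≡ 165 (mod 961). Smallest non-negative: 165.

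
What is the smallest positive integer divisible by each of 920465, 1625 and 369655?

130867111375

920465 = 5 · 7² · 13 · 17²; 1625 = 5³ · 13; 369655 = 5 · 11² · 13 · 47
lcm takes max exponent of each prime: 5³ · 7² · 11² · 13 · 17² · 47 = 130867111375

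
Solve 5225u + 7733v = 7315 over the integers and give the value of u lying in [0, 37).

31

Reduce mod 7733: 5225u ≡ 7315 (mod 7733). With g = gcd(5225, 7733) = 209 dividing 7315, divide through: 25u ≡ 35 (mod 37).
Since gcd(25, 37) = 1, u ≡ 35·(25)⁻¹ ≡ 31 (mod 37). Smallest non-negative: 31.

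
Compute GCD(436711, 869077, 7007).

11

gcd(436711, 869077): 869077 = 1·436711 + 432366; 436711 = 1·432366 + 4345; 432366 = 99·4345 + 2211; 4345 = 1·2211 + 2134; 2211 = 1·2134 + 77; 2134 = 27·77 + 55; 77 = 1·55 + 22; 55 = 2·22 + 11; 22 = 2·11 + 0 → 11
gcd(11, 7007): 7007 = 637·11 + 0 → 11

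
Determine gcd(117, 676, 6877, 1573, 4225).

13

117 = 3² · 13; 676 = 2² · 13²; 6877 = 13 · 23²; 1573 = 11² · 13; 4225 = 5² · 13²
gcd takes min exponent of each prime: 13 = 13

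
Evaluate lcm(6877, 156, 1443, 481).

3053388

6877 = 13 · 23²; 156 = 2² · 3 · 13; 1443 = 3 · 13 · 37; 481 = 13 · 37
lcm takes max exponent of each prime: 2² · 3 · 13 · 23² · 37 = 3053388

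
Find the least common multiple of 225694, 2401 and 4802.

225694

225694 = 2 · 7⁴ · 47; 2401 = 7⁴; 4802 = 2 · 7⁴
lcm takes max exponent of each prime: 2 · 7⁴ · 47 = 225694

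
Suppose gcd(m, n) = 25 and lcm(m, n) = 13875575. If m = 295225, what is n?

1175

m·n = gcd·lcm = 25·13875575 = 346889375, so n = 346889375/295225 = 1175.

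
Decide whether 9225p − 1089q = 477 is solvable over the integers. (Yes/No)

Yes

By Bézout, 9225p − 1089q = 477 has integer solutions iff gcd(9225, 1089) | 477.
Euclid: 9225 = 8·1089 + 513; 1089 = 2·513 + 63; 513 = 8·63 + 9; 63 = 7·9 + 0. gcd = 9; 477 mod 9 = 0. Yes.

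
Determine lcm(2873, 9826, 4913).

2873 = 13² · 17; 9826 = 2 · 17³; 4913 = 17³
lcm takes max exponent of each prime: 2 · 13² · 17³ = 1660594

1660594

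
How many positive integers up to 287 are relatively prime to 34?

136

Prime factors of 34: 2, 17. Count integers ≤ 287 divisible by none of them.
By inclusion–exclusion: 287 − ⌊287/2⌋ − ⌊287/17⌋ + ⌊287/34⌋ = 136.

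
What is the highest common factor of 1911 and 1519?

49

Euclid: 1911 = 1·1519 + 392; 1519 = 3·392 + 343; 392 = 1·343 + 49; 343 = 7·49 + 0. Last nonzero remainder: 49.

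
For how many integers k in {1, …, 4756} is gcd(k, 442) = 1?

442 = 2·13·17. Inclusion–exclusion on these primes:
4756 − ⌊4756/2⌋ − ⌊4756/13⌋ − ⌊4756/17⌋ + ⌊4756/26⌋ + ⌊4756/34⌋ + ⌊4756/221⌋ − ⌊4756/442⌋ = 2066

2066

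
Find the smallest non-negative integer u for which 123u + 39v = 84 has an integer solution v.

1

Euclid: 123 = 3·39 + 6; 39 = 6·6 + 3; 6 = 2·3 + 0 → gcd = 3; 84 = 3·28.
Back-substitution yields 123·(-6) + 39·(19) = 3, so one solution is u = -6·28 = -168, v = 19·28 = 532.
Solutions in u differ by 39/3 = 13; the one in [0, 13) is -168 mod 13 = 1.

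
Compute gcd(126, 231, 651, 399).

gcd(126, 231): 231 = 1·126 + 105; 126 = 1·105 + 21; 105 = 5·21 + 0 → 21
gcd(21, 651): 651 = 31·21 + 0 → 21
gcd(21, 399): 399 = 19·21 + 0 → 21

21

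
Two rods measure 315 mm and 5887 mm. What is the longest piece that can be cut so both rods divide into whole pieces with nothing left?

315 = 3² · 5 · 7
5887 = 7 · 29²
Common: 7 = 7

7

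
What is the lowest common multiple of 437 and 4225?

1846325

gcd first: 4225 = 9·437 + 292; 437 = 1·292 + 145; 292 = 2·145 + 2; 145 = 72·2 + 1; 2 = 2·1 + 0 → gcd = 1
lcm = 437·4225/gcd = 1846325/1 = 1846325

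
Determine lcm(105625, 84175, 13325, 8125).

105625 = 5⁴ · 13²; 84175 = 5² · 7 · 13 · 37; 13325 = 5² · 13 · 41; 8125 = 5⁴ · 13
lcm takes max exponent of each prime: 5⁴ · 7 · 13² · 37 · 41 = 1121631875

1121631875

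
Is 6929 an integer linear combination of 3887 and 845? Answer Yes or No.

Yes

gcd(3887, 845): 3887 = 4·845 + 507; 845 = 1·507 + 338; 507 = 1·338 + 169; 338 = 2·169 + 0 → 169
169 divides 6929, so a solution exists.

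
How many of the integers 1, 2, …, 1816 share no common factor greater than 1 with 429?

1016

429 = 3·11·13. Inclusion–exclusion on these primes:
1816 − ⌊1816/3⌋ − ⌊1816/11⌋ − ⌊1816/13⌋ + ⌊1816/33⌋ + ⌊1816/39⌋ + ⌊1816/143⌋ − ⌊1816/429⌋ = 1016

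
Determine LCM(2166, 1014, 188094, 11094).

lcm(2166, 1014) = 2166·1014/gcd = 2196324/6 = 366054
lcm(366054, 188094) = 366054·188094/gcd = 68852561076/6 = 11475426846
lcm(11475426846, 11094) = 11475426846·11094/gcd = 127308385429524/6 = 21218064238254

21218064238254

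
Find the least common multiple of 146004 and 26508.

146004 = 2² · 3 · 23³; 26508 = 2² · 3 · 47²
max exponents: 2² · 3 · 23³ · 47² = 322522836

322522836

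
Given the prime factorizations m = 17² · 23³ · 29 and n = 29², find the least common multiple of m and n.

2957177183

max exponent per prime: 17² · 23³ · 29² = 2957177183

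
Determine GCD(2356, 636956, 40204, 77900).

76

gcd(2356, 636956): 636956 = 270·2356 + 836; 2356 = 2·836 + 684; 836 = 1·684 + 152; 684 = 4·152 + 76; 152 = 2·76 + 0 → 76
gcd(76, 40204): 40204 = 529·76 + 0 → 76
gcd(76, 77900): 77900 = 1025·76 + 0 → 76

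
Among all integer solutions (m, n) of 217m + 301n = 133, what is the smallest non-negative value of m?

2

gcd(217, 301) = 7 (Euclid: 301 = 1·217 + 84; 217 = 2·84 + 49; 84 = 1·49 + 35; 49 = 1·35 + 14; 35 = 2·14 + 7; 14 = 2·7 + 0), and 7 | 133.
Extended Euclid: 217·(-18) + 301·(13) = 7. Scale by 19: m₀ = -342.
General solution m = m₀ + 43t; reducing mod 43 gives m = 2 (and n = -1).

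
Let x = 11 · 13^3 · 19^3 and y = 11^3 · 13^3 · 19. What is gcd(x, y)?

459173

min exponent per shared prime: 11 · 13^3 · 19 = 459173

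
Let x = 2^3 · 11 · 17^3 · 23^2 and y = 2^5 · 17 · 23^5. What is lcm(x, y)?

max exponent per prime: 2^5 · 11 · 17^3 · 23^5 = 11130857111968

11130857111968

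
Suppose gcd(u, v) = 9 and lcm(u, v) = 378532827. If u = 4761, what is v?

Using uv = gcd(u,v)·lcm(u,v) = 9·378532827 = 3406795443, we get v = 3406795443/4761 = 715563.

715563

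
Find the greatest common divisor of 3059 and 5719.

Euclid: 5719 = 1·3059 + 2660; 3059 = 1·2660 + 399; 2660 = 6·399 + 266; 399 = 1·266 + 133; 266 = 2·133 + 0. Last nonzero remainder: 133.

133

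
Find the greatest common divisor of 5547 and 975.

3

5547 = 3 · 43²
975 = 3 · 5² · 13
Common: 3 = 3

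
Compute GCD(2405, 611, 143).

13

gcd(2405, 611): 2405 = 3·611 + 572; 611 = 1·572 + 39; 572 = 14·39 + 26; 39 = 1·26 + 13; 26 = 2·13 + 0 → 13
gcd(13, 143): 143 = 11·13 + 0 → 13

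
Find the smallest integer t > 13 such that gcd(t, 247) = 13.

26

247 = 13·19. Any t with gcd(t, 247) = 13 is a multiple of 13, say 13s, with s coprime to 19.
Need s > 13/13, so s ≥ 2. First s ≥ 2 with gcd(s, 19) = 1 is s = 2. Thus t = 13·2 = 26.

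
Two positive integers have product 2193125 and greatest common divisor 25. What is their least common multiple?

87725

Since gcd(u,v)·lcm(u,v) = uv, lcm = 2193125/25 = 87725.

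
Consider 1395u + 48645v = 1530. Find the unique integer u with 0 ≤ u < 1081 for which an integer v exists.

838

Reduce mod 48645: 1395u ≡ 1530 (mod 48645). With g = gcd(1395, 48645) = 45 dividing 1530, divide through: 31u ≡ 34 (mod 1081).
Since gcd(31, 1081) = 1, u ≡ 34·(31)⁻¹ ≡ 838 (mod 1081). Smallest non-negative: 838.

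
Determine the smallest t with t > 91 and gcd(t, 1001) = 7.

1001 = 7·143. Any t with gcd(t, 1001) = 7 is a multiple of 7, say 7s, with s coprime to 143.
Need s > 91/7, so s ≥ 14. First s ≥ 14 with gcd(s, 143) = 1 is s = 14. Thus t = 7·14 = 98.

98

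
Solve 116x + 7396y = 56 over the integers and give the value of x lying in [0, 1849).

128

Euclid: 7396 = 63·116 + 88; 116 = 1·88 + 28; 88 = 3·28 + 4; 28 = 7·4 + 0 → gcd = 4; 56 = 4·14.
Back-substitution yields 116·(-255) + 7396·(4) = 4, so one solution is x = -255·14 = -3570, y = 4·14 = 56.
Solutions in x differ by 7396/4 = 1849; the one in [0, 1849) is -3570 mod 1849 = 128.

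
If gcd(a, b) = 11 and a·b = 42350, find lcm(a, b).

3850

gcd·lcm = product, so lcm = 42350/11 = 3850.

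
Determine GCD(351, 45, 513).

9

351 = 3³ · 13; 45 = 3² · 5; 513 = 3³ · 19
gcd takes min exponent of each prime: 3² = 9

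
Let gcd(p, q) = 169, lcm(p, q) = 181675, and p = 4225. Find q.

Using pq = gcd(p,q)·lcm(p,q) = 169·181675 = 30703075, we get q = 30703075/4225 = 7267.

7267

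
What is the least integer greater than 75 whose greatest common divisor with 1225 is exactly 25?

100

1225 = 25·49. Any t with gcd(t, 1225) = 25 is a multiple of 25, say 25s, with s coprime to 49.
Need s > 75/25, so s ≥ 4. First s ≥ 4 with gcd(s, 49) = 1 is s = 4. Thus t = 25·4 = 100.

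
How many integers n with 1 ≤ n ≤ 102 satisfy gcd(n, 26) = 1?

26 = 2·13. Inclusion–exclusion on these primes:
102 − ⌊102/2⌋ − ⌊102/13⌋ + ⌊102/26⌋ = 47

47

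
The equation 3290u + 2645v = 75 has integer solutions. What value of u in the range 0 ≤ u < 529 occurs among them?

443

gcd(3290, 2645) = 5 (Euclid: 3290 = 1·2645 + 645; 2645 = 4·645 + 65; 645 = 9·65 + 60; 65 = 1·60 + 5; 60 = 12·5 + 0), and 5 | 75.
Extended Euclid: 3290·(-41) + 2645·(51) = 5. Scale by 15: u₀ = -615.
General solution u = u₀ + 529t; reducing mod 529 gives u = 443 (and v = -551).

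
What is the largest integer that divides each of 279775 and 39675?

279775 = 5² · 19² · 31
39675 = 3 · 5² · 23²
Common: 5² = 25

25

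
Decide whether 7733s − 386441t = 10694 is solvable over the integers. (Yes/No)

By Bézout, 7733s − 386441t = 10694 has integer solutions iff gcd(7733, 386441) | 10694.
Euclid: 386441 = 49·7733 + 7524; 7733 = 1·7524 + 209; 7524 = 36·209 + 0. gcd = 209; 10694 mod 209 = 35. No.

No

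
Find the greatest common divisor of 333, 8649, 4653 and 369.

gcd(333, 8649): 8649 = 25·333 + 324; 333 = 1·324 + 9; 324 = 36·9 + 0 → 9
gcd(9, 4653): 4653 = 517·9 + 0 → 9
gcd(9, 369): 369 = 41·9 + 0 → 9

9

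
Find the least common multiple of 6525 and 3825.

gcd first: 6525 = 1·3825 + 2700; 3825 = 1·2700 + 1125; 2700 = 2·1125 + 450; 1125 = 2·450 + 225; 450 = 2·225 + 0 → gcd = 225
lcm = 6525·3825/gcd = 24958125/225 = 110925

110925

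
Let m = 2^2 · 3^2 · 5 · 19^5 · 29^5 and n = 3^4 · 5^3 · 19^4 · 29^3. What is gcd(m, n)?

min exponent per shared prime: 3^2 · 5 · 19^4 · 29^3 = 143027949105

143027949105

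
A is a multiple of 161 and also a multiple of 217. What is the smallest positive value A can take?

161 = 7 · 23; 217 = 7 · 31
max exponents: 7 · 23 · 31 = 4991

4991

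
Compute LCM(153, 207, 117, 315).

lcm(153, 207) = 153·207/gcd = 31671/9 = 3519
lcm(3519, 117) = 3519·117/gcd = 411723/9 = 45747
lcm(45747, 315) = 45747·315/gcd = 14410305/9 = 1601145

1601145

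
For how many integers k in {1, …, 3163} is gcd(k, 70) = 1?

1085

70 = 2·5·7. Inclusion–exclusion on these primes:
3163 − ⌊3163/2⌋ − ⌊3163/5⌋ − ⌊3163/7⌋ + ⌊3163/10⌋ + ⌊3163/14⌋ + ⌊3163/35⌋ − ⌊3163/70⌋ = 1085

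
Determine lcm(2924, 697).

119884

2924 = 2² · 17 · 43; 697 = 17 · 41
max exponents: 2² · 17 · 41 · 43 = 119884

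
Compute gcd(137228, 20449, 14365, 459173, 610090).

gcd(137228, 20449): 137228 = 6·20449 + 14534; 20449 = 1·14534 + 5915; 14534 = 2·5915 + 2704; 5915 = 2·2704 + 507; 2704 = 5·507 + 169; 507 = 3·169 + 0 → 169
gcd(169, 14365): 14365 = 85·169 + 0 → 169
gcd(169, 459173): 459173 = 2717·169 + 0 → 169
gcd(169, 610090): 610090 = 3610·169 + 0 → 169

169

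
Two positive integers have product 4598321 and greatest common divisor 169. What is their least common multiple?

27209

For any two positive integers, gcd × lcm equals their product. Hence lcm = 4598321 / 169 = 27209.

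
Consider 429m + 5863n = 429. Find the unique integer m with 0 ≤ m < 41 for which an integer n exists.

gcd(429, 5863) = 143 (Euclid: 5863 = 13·429 + 286; 429 = 1·286 + 143; 286 = 2·143 + 0), and 143 | 429.
Extended Euclid: 429·(14) + 5863·(-1) = 143. Scale by 3: m₀ = 42.
General solution m = m₀ + 41t; reducing mod 41 gives m = 1 (and n = 0).

1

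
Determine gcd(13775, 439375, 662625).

475

gcd(13775, 439375): 439375 = 31·13775 + 12350; 13775 = 1·12350 + 1425; 12350 = 8·1425 + 950; 1425 = 1·950 + 475; 950 = 2·475 + 0 → 475
gcd(475, 662625): 662625 = 1395·475 + 0 → 475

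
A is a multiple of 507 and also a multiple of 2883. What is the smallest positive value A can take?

gcd first: 2883 = 5·507 + 348; 507 = 1·348 + 159; 348 = 2·159 + 30; 159 = 5·30 + 9; 30 = 3·9 + 3; 9 = 3·3 + 0 → gcd = 3
lcm = 507·2883/gcd = 1461681/3 = 487227

487227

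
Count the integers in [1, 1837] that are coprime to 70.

630

70 = 2·5·7. Inclusion–exclusion on these primes:
1837 − ⌊1837/2⌋ − ⌊1837/5⌋ − ⌊1837/7⌋ + ⌊1837/10⌋ + ⌊1837/14⌋ + ⌊1837/35⌋ − ⌊1837/70⌋ = 630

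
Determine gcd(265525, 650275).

Euclid: 650275 = 2·265525 + 119225; 265525 = 2·119225 + 27075; 119225 = 4·27075 + 10925; 27075 = 2·10925 + 5225; 10925 = 2·5225 + 475; 5225 = 11·475 + 0. Last nonzero remainder: 475.

475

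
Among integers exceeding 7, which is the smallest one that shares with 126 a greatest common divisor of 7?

35

Multiples of 7 above 7: 7·2, 7·3, … . Need the cofactor coprime to 126/7 = 18.
Checking s = 2, 3, … the first with gcd(s, 18) = 1 is s = 5, giving 35.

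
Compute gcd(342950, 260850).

Euclid: 342950 = 1·260850 + 82100; 260850 = 3·82100 + 14550; 82100 = 5·14550 + 9350; 14550 = 1·9350 + 5200; 9350 = 1·5200 + 4150; 5200 = 1·4150 + 1050; 4150 = 3·1050 + 1000; 1050 = 1·1000 + 50; 1000 = 20·50 + 0. Last nonzero remainder: 50.

50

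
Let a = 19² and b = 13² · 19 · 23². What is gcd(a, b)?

19

min exponent per shared prime: 19 = 19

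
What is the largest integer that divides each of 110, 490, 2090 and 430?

gcd(110, 490): 490 = 4·110 + 50; 110 = 2·50 + 10; 50 = 5·10 + 0 → 10
gcd(10, 2090): 2090 = 209·10 + 0 → 10
gcd(10, 430): 430 = 43·10 + 0 → 10

10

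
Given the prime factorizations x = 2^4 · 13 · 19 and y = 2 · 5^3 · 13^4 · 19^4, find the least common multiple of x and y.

7444196162000

max exponent per prime: 2^4 · 5^3 · 13^4 · 19^4 = 7444196162000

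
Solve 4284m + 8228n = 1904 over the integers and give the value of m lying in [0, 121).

gcd(4284, 8228) = 68 (Euclid: 8228 = 1·4284 + 3944; 4284 = 1·3944 + 340; 3944 = 11·340 + 204; 340 = 1·204 + 136; 204 = 1·136 + 68; 136 = 2·68 + 0), and 68 | 1904.
Extended Euclid: 4284·(-48) + 8228·(25) = 68. Scale by 28: m₀ = -1344.
General solution m = m₀ + 121t; reducing mod 121 gives m = 108 (and n = -56).

108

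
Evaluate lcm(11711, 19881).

gcd first: 19881 = 1·11711 + 8170; 11711 = 1·8170 + 3541; 8170 = 2·3541 + 1088; 3541 = 3·1088 + 277; 1088 = 3·277 + 257; 277 = 1·257 + 20; 257 = 12·20 + 17; 20 = 1·17 + 3; 17 = 5·3 + 2; 3 = 1·2 + 1; 2 = 2·1 + 0 → gcd = 1
lcm = 11711·19881/gcd = 232826391/1 = 232826391

232826391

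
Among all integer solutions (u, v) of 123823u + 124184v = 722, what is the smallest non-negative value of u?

342

gcd(123823, 124184) = 361 (Euclid: 124184 = 1·123823 + 361; 123823 = 343·361 + 0), and 361 | 722.
Extended Euclid: 123823·(-1) + 124184·(1) = 361. Scale by 2: u₀ = -2.
General solution u = u₀ + 344t; reducing mod 344 gives u = 342 (and v = -341).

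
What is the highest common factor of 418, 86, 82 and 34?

gcd(418, 86): 418 = 4·86 + 74; 86 = 1·74 + 12; 74 = 6·12 + 2; 12 = 6·2 + 0 → 2
gcd(2, 82): 82 = 41·2 + 0 → 2
gcd(2, 34): 34 = 17·2 + 0 → 2

2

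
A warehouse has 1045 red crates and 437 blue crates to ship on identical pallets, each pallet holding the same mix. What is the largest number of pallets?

19

Euclid: 1045 = 2·437 + 171; 437 = 2·171 + 95; 171 = 1·95 + 76; 95 = 1·76 + 19; 76 = 4·19 + 0. Last nonzero remainder: 19.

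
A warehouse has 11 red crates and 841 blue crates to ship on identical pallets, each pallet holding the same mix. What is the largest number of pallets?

1

Euclid: 841 = 76·11 + 5; 11 = 2·5 + 1; 5 = 5·1 + 0. Last nonzero remainder: 1.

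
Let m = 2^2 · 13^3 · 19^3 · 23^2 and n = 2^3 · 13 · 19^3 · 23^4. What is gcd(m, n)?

188677372

min exponent per shared prime: 2^2 · 13 · 19^3 · 23^2 = 188677372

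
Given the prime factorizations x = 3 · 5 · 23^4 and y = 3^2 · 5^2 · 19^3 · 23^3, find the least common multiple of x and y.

max exponent per prime: 3^2 · 5^2 · 19^3 · 23^4 = 431871619275

431871619275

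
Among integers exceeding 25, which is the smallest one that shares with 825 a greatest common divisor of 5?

35

Multiples of 5 above 25: 5·6, 5·7, … . Need the cofactor coprime to 825/5 = 165.
Checking s = 6, 7, … the first with gcd(s, 165) = 1 is s = 7, giving 35.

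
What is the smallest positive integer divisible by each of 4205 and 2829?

11895945

gcd first: 4205 = 1·2829 + 1376; 2829 = 2·1376 + 77; 1376 = 17·77 + 67; 77 = 1·67 + 10; 67 = 6·10 + 7; 10 = 1·7 + 3; 7 = 2·3 + 1; 3 = 3·1 + 0 → gcd = 1
lcm = 4205·2829/gcd = 11895945/1 = 11895945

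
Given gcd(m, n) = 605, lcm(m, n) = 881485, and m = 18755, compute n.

28435

m·n = gcd·lcm = 605·881485 = 533298425, so n = 533298425/18755 = 28435.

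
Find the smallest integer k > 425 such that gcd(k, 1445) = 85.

1445 = 85·17. Any k with gcd(k, 1445) = 85 is a multiple of 85, say 85s, with s coprime to 17.
Need s > 425/85, so s ≥ 6. First s ≥ 6 with gcd(s, 17) = 1 is s = 6. Thus k = 85·6 = 510.

510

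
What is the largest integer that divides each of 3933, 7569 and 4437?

9

gcd(3933, 7569): 7569 = 1·3933 + 3636; 3933 = 1·3636 + 297; 3636 = 12·297 + 72; 297 = 4·72 + 9; 72 = 8·9 + 0 → 9
gcd(9, 4437): 4437 = 493·9 + 0 → 9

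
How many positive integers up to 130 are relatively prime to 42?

Prime factors of 42: 2, 3, 7. Count integers ≤ 130 divisible by none of them.
By inclusion–exclusion: 130 − ⌊130/2⌋ − ⌊130/3⌋ − ⌊130/7⌋ + ⌊130/6⌋ + ⌊130/14⌋ + ⌊130/21⌋ − ⌊130/42⌋ = 37.

37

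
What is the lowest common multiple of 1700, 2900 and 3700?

1700 = 2² · 5² · 17; 2900 = 2² · 5² · 29; 3700 = 2² · 5² · 37
lcm takes max exponent of each prime: 2² · 5² · 17 · 29 · 37 = 1824100

1824100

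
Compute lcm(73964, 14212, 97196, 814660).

977107494814220

lcm(73964, 14212) = 73964·14212/gcd = 1051176368/44 = 23890372
lcm(23890372, 97196) = 23890372·97196/gcd = 2322048596912/44 = 52773831748
lcm(52773831748, 814660) = 52773831748·814660/gcd = 42992729771825680/44 = 977107494814220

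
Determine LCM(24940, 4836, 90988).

15950651340

24940 = 2² · 5 · 29 · 43; 4836 = 2² · 3 · 13 · 31; 90988 = 2² · 23² · 43
lcm takes max exponent of each prime: 2² · 3 · 5 · 13 · 23² · 29 · 31 · 43 = 15950651340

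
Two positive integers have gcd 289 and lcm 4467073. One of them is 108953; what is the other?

11849

u·v = gcd·lcm = 289·4467073 = 1290984097, so v = 1290984097/108953 = 11849.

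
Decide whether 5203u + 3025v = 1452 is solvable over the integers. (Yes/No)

Yes

By Bézout, 5203u + 3025v = 1452 has integer solutions iff gcd(5203, 3025) | 1452.
Euclid: 5203 = 1·3025 + 2178; 3025 = 1·2178 + 847; 2178 = 2·847 + 484; 847 = 1·484 + 363; 484 = 1·363 + 121; 363 = 3·121 + 0. gcd = 121; 1452 mod 121 = 0. Yes.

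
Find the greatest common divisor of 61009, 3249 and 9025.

gcd(61009, 3249): 61009 = 18·3249 + 2527; 3249 = 1·2527 + 722; 2527 = 3·722 + 361; 722 = 2·361 + 0 → 361
gcd(361, 9025): 9025 = 25·361 + 0 → 361

361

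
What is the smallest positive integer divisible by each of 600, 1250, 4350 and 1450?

lcm(600, 1250) = 600·1250/gcd = 750000/50 = 15000
lcm(15000, 4350) = 15000·4350/gcd = 65250000/150 = 435000
lcm(435000, 1450) = 435000·1450/gcd = 630750000/1450 = 435000

435000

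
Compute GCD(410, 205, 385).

410 = 2 · 5 · 41; 205 = 5 · 41; 385 = 5 · 7 · 11
gcd takes min exponent of each prime: 5 = 5

5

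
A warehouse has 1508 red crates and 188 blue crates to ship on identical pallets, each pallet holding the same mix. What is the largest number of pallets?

4

1508 = 2² · 13 · 29
188 = 2² · 47
Common: 2² = 4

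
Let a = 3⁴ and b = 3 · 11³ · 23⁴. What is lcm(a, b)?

max exponent per prime: 3⁴ · 11³ · 23⁴ = 30169938051

30169938051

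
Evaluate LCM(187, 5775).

gcd first: 5775 = 30·187 + 165; 187 = 1·165 + 22; 165 = 7·22 + 11; 22 = 2·11 + 0 → gcd = 11
lcm = 187·5775/gcd = 1079925/11 = 98175

98175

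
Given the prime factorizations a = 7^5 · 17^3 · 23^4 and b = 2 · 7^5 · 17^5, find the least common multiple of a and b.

13355991890801518

max exponent per prime: 2 · 7^5 · 17^5 · 23^4 = 13355991890801518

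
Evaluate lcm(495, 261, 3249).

lcm(495, 261) = 495·261/gcd = 129195/9 = 14355
lcm(14355, 3249) = 14355·3249/gcd = 46639395/9 = 5182155

5182155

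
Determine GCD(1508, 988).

1508 = 2² · 13 · 29
988 = 2² · 13 · 19
Common: 2² · 13 = 52

52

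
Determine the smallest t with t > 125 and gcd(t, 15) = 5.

Multiples of 5 above 125: 5·26, 5·27, … . Need the cofactor coprime to 15/5 = 3.
Checking s = 26, 27, … the first with gcd(s, 3) = 1 is s = 26, giving 130.

130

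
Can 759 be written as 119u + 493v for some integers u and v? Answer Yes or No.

No

By Bézout, 119u + 493v = 759 has integer solutions iff gcd(119, 493) | 759.
Euclid: 493 = 4·119 + 17; 119 = 7·17 + 0. gcd = 17; 759 mod 17 = 11. No.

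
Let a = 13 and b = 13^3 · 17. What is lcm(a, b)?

37349

max exponent per prime: 13^3 · 17 = 37349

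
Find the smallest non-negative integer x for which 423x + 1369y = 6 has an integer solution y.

gcd(423, 1369) = 1 (Euclid: 1369 = 3·423 + 100; 423 = 4·100 + 23; 100 = 4·23 + 8; 23 = 2·8 + 7; 8 = 1·7 + 1; 7 = 7·1 + 0), and 1 | 6.
Extended Euclid: 423·(-178) + 1369·(55) = 1. Scale by 6: x₀ = -1068.
General solution x = x₀ + 1369t; reducing mod 1369 gives x = 301 (and y = -93).

301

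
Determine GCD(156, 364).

52

156 = 2² · 3 · 13
364 = 2² · 7 · 13
Common: 2² · 13 = 52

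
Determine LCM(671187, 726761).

671187 = 3 · 11² · 43²; 726761 = 7 · 47³
max exponents: 3 · 7 · 11² · 43² · 47³ = 487792535307

487792535307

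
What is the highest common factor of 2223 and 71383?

2223 = 3² · 13 · 19
71383 = 13 · 17² · 19
Common: 13 · 19 = 247

247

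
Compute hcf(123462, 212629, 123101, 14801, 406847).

gcd(123462, 212629): 212629 = 1·123462 + 89167; 123462 = 1·89167 + 34295; 89167 = 2·34295 + 20577; 34295 = 1·20577 + 13718; 20577 = 1·13718 + 6859; 13718 = 2·6859 + 0 → 6859
gcd(6859, 123101): 123101 = 17·6859 + 6498; 6859 = 1·6498 + 361; 6498 = 18·361 + 0 → 361
gcd(361, 14801): 14801 = 41·361 + 0 → 361
gcd(361, 406847): 406847 = 1127·361 + 0 → 361

361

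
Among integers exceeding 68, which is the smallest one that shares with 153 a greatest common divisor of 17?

153 = 17·9. Any x with gcd(x, 153) = 17 is a multiple of 17, say 17s, with s coprime to 9.
Need s > 68/17, so s ≥ 5. First s ≥ 5 with gcd(s, 9) = 1 is s = 5. Thus x = 17·5 = 85.

85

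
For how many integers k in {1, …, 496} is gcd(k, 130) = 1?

183

130 = 2·5·13. Inclusion–exclusion on these primes:
496 − ⌊496/2⌋ − ⌊496/5⌋ − ⌊496/13⌋ + ⌊496/10⌋ + ⌊496/26⌋ + ⌊496/65⌋ − ⌊496/130⌋ = 183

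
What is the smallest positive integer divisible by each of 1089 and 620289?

gcd first: 620289 = 569·1089 + 648; 1089 = 1·648 + 441; 648 = 1·441 + 207; 441 = 2·207 + 27; 207 = 7·27 + 18; 27 = 1·18 + 9; 18 = 2·9 + 0 → gcd = 9
lcm = 1089·620289/gcd = 675494721/9 = 75054969

75054969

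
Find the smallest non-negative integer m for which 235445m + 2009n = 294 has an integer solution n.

11

Reduce mod 2009: 235445m ≡ 294 (mod 2009). With g = gcd(235445, 2009) = 49 dividing 294, divide through: 4805m ≡ 6 (mod 41).
Since gcd(4805, 41) = 1, m ≡ 6·(4805)⁻¹ ≡ 11 (mod 41). Smallest non-negative: 11.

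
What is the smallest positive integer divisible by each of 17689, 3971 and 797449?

429825011

lcm(17689, 3971) = 17689·3971/gcd = 70243019/361 = 194579
lcm(194579, 797449) = 194579·797449/gcd = 155166828971/361 = 429825011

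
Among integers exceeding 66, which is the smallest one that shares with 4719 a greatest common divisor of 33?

4719 = 33·143. Any t with gcd(t, 4719) = 33 is a multiple of 33, say 33s, with s coprime to 143.
Need s > 66/33, so s ≥ 3. First s ≥ 3 with gcd(s, 143) = 1 is s = 3. Thus t = 33·3 = 99.

99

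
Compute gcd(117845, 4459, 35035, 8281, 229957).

gcd(117845, 4459): 117845 = 26·4459 + 1911; 4459 = 2·1911 + 637; 1911 = 3·637 + 0 → 637
gcd(637, 35035): 35035 = 55·637 + 0 → 637
gcd(637, 8281): 8281 = 13·637 + 0 → 637
gcd(637, 229957): 229957 = 361·637 + 0 → 637

637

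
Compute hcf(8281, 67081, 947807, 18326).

gcd(8281, 67081): 67081 = 8·8281 + 833; 8281 = 9·833 + 784; 833 = 1·784 + 49; 784 = 16·49 + 0 → 49
gcd(49, 947807): 947807 = 19343·49 + 0 → 49
gcd(49, 18326): 18326 = 374·49 + 0 → 49

49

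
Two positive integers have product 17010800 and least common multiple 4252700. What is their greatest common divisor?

gcd·lcm = product, so gcd = 17010800/4252700 = 4.

4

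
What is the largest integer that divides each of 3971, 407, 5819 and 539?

11

gcd(3971, 407): 3971 = 9·407 + 308; 407 = 1·308 + 99; 308 = 3·99 + 11; 99 = 9·11 + 0 → 11
gcd(11, 5819): 5819 = 529·11 + 0 → 11
gcd(11, 539): 539 = 49·11 + 0 → 11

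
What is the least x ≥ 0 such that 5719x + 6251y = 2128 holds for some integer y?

43

Reduce mod 6251: 5719x ≡ 2128 (mod 6251). With g = gcd(5719, 6251) = 133 dividing 2128, divide through: 43x ≡ 16 (mod 47).
Since gcd(43, 47) = 1, x ≡ 16·(43)⁻¹ ≡ 43 (mod 47). Smallest non-negative: 43.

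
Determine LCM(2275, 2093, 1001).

2275 = 5² · 7 · 13; 2093 = 7 · 13 · 23; 1001 = 7 · 11 · 13
lcm takes max exponent of each prime: 5² · 7 · 11 · 13 · 23 = 575575

575575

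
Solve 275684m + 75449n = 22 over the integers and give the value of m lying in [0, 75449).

39776

Euclid: 275684 = 3·75449 + 49337; 75449 = 1·49337 + 26112; 49337 = 1·26112 + 23225; 26112 = 1·23225 + 2887; 23225 = 8·2887 + 129; 2887 = 22·129 + 49; 129 = 2·49 + 31; 49 = 1·31 + 18; 31 = 1·18 + 13; 18 = 1·13 + 5; 13 = 2·5 + 3; 5 = 1·3 + 2; 3 = 1·2 + 1; 2 = 2·1 + 0 → gcd = 1; 22 = 1·22.
Back-substitution yields 275684·(29244) + 75449·(-106855) = 1, so one solution is m = 29244·22 = 643368, n = -106855·22 = -2350810.
Solutions in m differ by 75449/1 = 75449; the one in [0, 75449) is 643368 mod 75449 = 39776.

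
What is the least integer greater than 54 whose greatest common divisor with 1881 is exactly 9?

gcd(x, 1881) = 9 forces 9 | x; write x = 9s. Then gcd(9s, 9·209) = 9·gcd(s, 209), so need gcd(s, 209) = 1.
9s > 54 gives s ≥ 7. The least s ≥ 7 coprime to 209 is 7, so x = 9·7 = 63.

63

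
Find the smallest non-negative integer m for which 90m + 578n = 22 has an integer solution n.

Euclid: 578 = 6·90 + 38; 90 = 2·38 + 14; 38 = 2·14 + 10; 14 = 1·10 + 4; 10 = 2·4 + 2; 4 = 2·2 + 0 → gcd = 2; 22 = 2·11.
Back-substitution yields 90·(-122) + 578·(19) = 2, so one solution is m = -122·11 = -1342, n = 19·11 = 209.
Solutions in m differ by 578/2 = 289; the one in [0, 289) is -1342 mod 289 = 103.

103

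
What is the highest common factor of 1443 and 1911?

39

1443 = 3 · 13 · 37
1911 = 3 · 7² · 13
Common: 3 · 13 = 39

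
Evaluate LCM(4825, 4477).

21601525

gcd first: 4825 = 1·4477 + 348; 4477 = 12·348 + 301; 348 = 1·301 + 47; 301 = 6·47 + 19; 47 = 2·19 + 9; 19 = 2·9 + 1; 9 = 9·1 + 0 → gcd = 1
lcm = 4825·4477/gcd = 21601525/1 = 21601525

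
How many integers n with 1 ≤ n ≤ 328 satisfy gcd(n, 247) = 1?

287

247 = 13·19. Inclusion–exclusion on these primes:
328 − ⌊328/13⌋ − ⌊328/19⌋ + ⌊328/247⌋ = 287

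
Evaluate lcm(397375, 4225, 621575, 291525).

397375 = 5³ · 11 · 17²; 4225 = 5² · 13²; 621575 = 5² · 23² · 47; 291525 = 3 · 5² · 13² · 23
lcm takes max exponent of each prime: 3 · 5³ · 11 · 13² · 17² · 23² · 47 = 5009126854875

5009126854875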